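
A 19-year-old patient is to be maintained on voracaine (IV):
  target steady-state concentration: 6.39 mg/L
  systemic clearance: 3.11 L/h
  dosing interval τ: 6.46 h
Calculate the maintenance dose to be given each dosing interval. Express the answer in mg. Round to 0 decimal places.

At steady state, Dose/τ = Css × CL.
Dose = Css × CL × τ = 6.39 × 3.110 × 6.46 = 128.4 mg

128 mg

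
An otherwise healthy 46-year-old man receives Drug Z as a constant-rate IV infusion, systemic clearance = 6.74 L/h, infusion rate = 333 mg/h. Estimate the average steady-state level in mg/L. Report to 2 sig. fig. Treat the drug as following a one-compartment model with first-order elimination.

49 mg/L

At steady state Css = R₀ / CL = 333 / 6.740 = 49.41 mg/L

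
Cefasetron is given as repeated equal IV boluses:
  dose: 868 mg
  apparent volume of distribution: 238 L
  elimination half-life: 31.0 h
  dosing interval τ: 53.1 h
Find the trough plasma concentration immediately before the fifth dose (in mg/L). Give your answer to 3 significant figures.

C₀ per dose = Dose / Vd = 868 / 238 = 3.647 mg/L
k = ln2 / t½ = 0.693147 / 31.0 = 0.02236 h⁻¹
Fraction remaining after one interval: r = e^(−kτ) = e^(−0.02236 × 53.1) = 0.3050
Before dose 5, 4 doses have been given (aged 1τ, 2τ, 3τ, 4τ).
C_trough = C₀ × (r + r² + … + r^4) = C₀ × r(1−r^4)/(1−r)
        = 3.647 × 0.3050 × (1 − 0.008654) / (1 − 0.3050) = 1.587 mg/L

1.59 mg/L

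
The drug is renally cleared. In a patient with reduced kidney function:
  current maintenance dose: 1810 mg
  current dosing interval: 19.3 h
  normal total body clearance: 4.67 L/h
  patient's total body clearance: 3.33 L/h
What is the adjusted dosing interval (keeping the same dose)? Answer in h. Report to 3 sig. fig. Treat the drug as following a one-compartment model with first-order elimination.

27.1 h

To keep the same average steady-state level, dosing rate must scale with clearance.
CL ratio = 3.33 / 4.67 = 0.7131
New interval (same dose) = 19.3 / 0.7131 = 27.06 h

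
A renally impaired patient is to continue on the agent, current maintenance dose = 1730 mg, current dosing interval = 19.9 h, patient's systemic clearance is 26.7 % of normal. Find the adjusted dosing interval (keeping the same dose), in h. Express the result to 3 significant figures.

To keep the same average steady-state level, dosing rate must scale with clearance.
CL ratio = 26.7 / 100 = 0.2670
New interval (same dose) = 19.9 / 0.2670 = 74.53 h

74.5 h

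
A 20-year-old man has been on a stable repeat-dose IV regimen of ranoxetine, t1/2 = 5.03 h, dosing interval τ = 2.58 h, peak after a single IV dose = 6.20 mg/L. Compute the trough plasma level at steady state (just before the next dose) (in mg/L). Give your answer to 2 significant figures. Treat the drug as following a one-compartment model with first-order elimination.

15 mg/L

k = ln2 / t½ = 0.693147 / 5.03 = 0.1378 h⁻¹
e^(−kτ) = e^(−0.1378 × 2.58) = 0.7008
Accumulation ratio R = 1 / (1 − e^(−kτ)) = 1 / (1 − 0.7008) = 3.342
Steady-state trough = C₀ × R × e^(−kτ) = 6.20 × 3.342 × 0.7008 = 14.52 mg/L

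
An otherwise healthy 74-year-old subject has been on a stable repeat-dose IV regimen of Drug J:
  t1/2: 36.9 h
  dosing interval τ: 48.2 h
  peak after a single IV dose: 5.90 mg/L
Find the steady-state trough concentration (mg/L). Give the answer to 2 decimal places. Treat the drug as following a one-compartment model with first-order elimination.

4.01 mg/L

k = ln2 / t½ = 0.693147 / 36.9 = 0.01878 h⁻¹
e^(−kτ) = e^(−0.01878 × 48.2) = 0.4045
Accumulation ratio R = 1 / (1 − e^(−kτ)) = 1 / (1 − 0.4045) = 1.679
Steady-state trough = C₀ × R × e^(−kτ) = 5.90 × 1.679 × 0.4045 = 4.007 mg/L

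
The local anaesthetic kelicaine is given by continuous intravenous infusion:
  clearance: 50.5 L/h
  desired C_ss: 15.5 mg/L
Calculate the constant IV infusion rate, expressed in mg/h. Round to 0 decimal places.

At steady state, infusion rate R₀ = Css × CL = 15.5 × 50.50 = 782.8 mg/h

783 mg/h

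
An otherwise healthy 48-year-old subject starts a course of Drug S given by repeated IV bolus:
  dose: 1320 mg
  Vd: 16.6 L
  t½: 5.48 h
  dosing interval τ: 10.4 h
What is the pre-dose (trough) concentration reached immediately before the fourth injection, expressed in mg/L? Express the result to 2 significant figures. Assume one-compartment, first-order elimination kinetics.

C₀ per dose = Dose / Vd = 1320 / 16.6 = 79.52 mg/L
k = ln2 / t½ = 0.693147 / 5.48 = 0.1265 h⁻¹
Fraction remaining after one interval: r = e^(−kτ) = e^(−0.1265 × 10.4) = 0.2683
Before dose 4, 3 doses have been given (aged 1τ, 2τ, 3τ).
C_trough = C₀ × (r + r² + … + r^3) = C₀ × r(1−r^3)/(1−r)
        = 79.52 × 0.2683 × (1 − 0.01931) / (1 − 0.2683) = 28.60 mg/L

29 mg/L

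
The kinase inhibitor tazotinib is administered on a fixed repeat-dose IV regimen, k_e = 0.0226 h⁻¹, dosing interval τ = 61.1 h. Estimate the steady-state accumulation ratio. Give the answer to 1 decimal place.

1.3

e^(−kτ) = e^(−0.02260 × 61.1) = 0.2514
Accumulation ratio R = 1 / (1 − e^(−kτ)) = 1 / (1 − 0.2514) = 1.336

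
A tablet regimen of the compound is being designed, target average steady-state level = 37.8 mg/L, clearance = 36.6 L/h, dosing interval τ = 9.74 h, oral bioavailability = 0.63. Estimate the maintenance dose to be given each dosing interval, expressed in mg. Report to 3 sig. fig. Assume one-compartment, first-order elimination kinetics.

21400 mg

At steady state, F × (Dose/τ) = Css × CL.
Dose = Css × CL × τ / F = 37.8 × 36.60 × 9.74 / 0.63 = 21390 mg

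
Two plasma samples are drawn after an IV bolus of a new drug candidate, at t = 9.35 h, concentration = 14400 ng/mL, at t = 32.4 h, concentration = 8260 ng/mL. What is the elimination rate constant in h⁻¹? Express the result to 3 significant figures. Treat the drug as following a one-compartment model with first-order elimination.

k = ln(C₁/C₂) / (t₂ − t₁) = ln(14400/8260) / (32.4 − 9.35)
  = 0.5558 / 23.05 = 0.02411 h⁻¹

0.0241 h⁻¹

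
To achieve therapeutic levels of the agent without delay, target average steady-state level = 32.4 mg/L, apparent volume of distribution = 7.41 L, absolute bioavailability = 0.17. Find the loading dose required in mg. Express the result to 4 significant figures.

LD = Css × Vd / F = 32.4 × 7.41 / 0.17 = 1412 mg

1412 mg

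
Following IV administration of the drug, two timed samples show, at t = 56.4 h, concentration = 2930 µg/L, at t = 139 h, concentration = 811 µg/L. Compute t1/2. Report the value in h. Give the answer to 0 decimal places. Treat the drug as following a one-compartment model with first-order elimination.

k = ln(C₁/C₂) / (t₂ − t₁) = ln(2930/811) / (139 − 56.4)
  = 1.284 / 82.60 = 0.01554 h⁻¹
t½ = ln2 / k = 0.693147 / 0.01554 = 44.60 h

45 h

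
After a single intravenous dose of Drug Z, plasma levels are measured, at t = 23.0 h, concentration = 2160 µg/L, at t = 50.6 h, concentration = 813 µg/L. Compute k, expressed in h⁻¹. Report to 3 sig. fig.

k = ln(C₁/C₂) / (t₂ − t₁) = ln(2160/813) / (50.6 − 23.0)
  = 0.9771 / 27.60 = 0.03540 h⁻¹

0.0354 h⁻¹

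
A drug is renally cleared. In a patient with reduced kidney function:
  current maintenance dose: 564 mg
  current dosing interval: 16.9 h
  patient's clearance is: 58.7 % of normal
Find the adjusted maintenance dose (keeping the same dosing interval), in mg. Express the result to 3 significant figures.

To keep the same average steady-state level, dosing rate must scale with clearance.
CL ratio = 58.7 / 100 = 0.5870
New dose (same interval) = 564 × 0.5870 = 331.1 mg

331 mg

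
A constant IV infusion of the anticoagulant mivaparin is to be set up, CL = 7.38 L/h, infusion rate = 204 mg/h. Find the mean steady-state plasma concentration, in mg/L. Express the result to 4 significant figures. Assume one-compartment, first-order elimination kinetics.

27.64 mg/L

At steady state Css = R₀ / CL = 204 / 7.380 = 27.64 mg/L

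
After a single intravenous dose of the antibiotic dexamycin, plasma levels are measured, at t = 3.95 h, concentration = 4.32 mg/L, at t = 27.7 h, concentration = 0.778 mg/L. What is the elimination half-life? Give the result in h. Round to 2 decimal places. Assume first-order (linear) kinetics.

9.60 h

k = ln(C₁/C₂) / (t₂ − t₁) = ln(4.32/0.778) / (27.7 − 3.95)
  = 1.714 / 23.75 = 0.07217 h⁻¹
t½ = ln2 / k = 0.693147 / 0.07217 = 9.604 h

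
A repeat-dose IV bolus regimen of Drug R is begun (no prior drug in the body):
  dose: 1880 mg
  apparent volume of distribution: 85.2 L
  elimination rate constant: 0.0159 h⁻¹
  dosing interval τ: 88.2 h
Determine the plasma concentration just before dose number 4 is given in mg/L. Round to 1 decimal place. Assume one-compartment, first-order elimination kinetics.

C₀ per dose = Dose / Vd = 1880 / 85.2 = 22.07 mg/L
Fraction remaining after one interval: r = e^(−kτ) = e^(−0.01590 × 88.2) = 0.2460
Before dose 4, 3 doses have been given (aged 1τ, 2τ, 3τ).
C_trough = C₀ × (r + r² + … + r^3) = C₀ × r(1−r^3)/(1−r)
        = 22.07 × 0.2460 × (1 − 0.01489) / (1 − 0.2460) = 7.093 mg/L

7.1 mg/L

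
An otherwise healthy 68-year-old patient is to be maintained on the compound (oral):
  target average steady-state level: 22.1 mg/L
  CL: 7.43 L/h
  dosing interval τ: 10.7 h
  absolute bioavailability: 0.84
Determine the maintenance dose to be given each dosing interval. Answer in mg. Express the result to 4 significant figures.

At steady state, F × (Dose/τ) = Css × CL.
Dose = Css × CL × τ / F = 22.1 × 7.430 × 10.7 / 0.84 = 2092 mg

2092 mg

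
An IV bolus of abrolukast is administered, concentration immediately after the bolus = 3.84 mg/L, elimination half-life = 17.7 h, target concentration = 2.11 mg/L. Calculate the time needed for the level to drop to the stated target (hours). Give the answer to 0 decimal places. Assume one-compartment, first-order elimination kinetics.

k = ln2 / t½ = 0.693147 / 17.7 = 0.03916 h⁻¹
t = ln(C₀ / C) / k = ln(3.840 / 2.11) / 0.03916
  = ln(1.820) / 0.03916 = 0.5988 / 0.03916 = 15.29 h

15 h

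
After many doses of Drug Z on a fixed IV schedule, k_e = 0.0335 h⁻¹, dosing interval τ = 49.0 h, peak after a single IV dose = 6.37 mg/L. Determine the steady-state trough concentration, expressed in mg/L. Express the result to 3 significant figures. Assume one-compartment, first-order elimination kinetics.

1.53 mg/L

e^(−kτ) = e^(−0.03350 × 49.0) = 0.1937
Accumulation ratio R = 1 / (1 − e^(−kτ)) = 1 / (1 − 0.1937) = 1.240
Steady-state trough = C₀ × R × e^(−kτ) = 6.37 × 1.240 × 0.1937 = 1.530 mg/L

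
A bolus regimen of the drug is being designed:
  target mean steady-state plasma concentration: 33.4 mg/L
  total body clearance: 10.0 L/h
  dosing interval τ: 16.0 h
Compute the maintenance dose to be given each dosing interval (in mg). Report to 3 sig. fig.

At steady state, Dose/τ = Css × CL.
Dose = Css × CL × τ = 33.4 × 10.00 × 16.0 = 5344 mg

5340 mg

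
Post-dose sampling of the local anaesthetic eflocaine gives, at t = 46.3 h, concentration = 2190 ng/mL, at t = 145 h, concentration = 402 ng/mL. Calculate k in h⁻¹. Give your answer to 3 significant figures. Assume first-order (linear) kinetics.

k = ln(C₁/C₂) / (t₂ − t₁) = ln(2190/402) / (145 − 46.3)
  = 1.695 / 98.70 = 0.01717 h⁻¹

0.0172 h⁻¹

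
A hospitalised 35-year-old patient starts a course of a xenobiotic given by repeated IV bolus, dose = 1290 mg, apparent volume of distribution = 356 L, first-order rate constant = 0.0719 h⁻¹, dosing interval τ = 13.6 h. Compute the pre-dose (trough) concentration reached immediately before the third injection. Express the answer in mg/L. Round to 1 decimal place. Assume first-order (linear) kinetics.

C₀ per dose = Dose / Vd = 1290 / 356 = 3.624 mg/L
Fraction remaining after one interval: r = e^(−kτ) = e^(−0.07190 × 13.6) = 0.3761
Before dose 3, 2 doses have been given (aged 1τ, 2τ).
C_trough = C₀ × (r + r²) = 3.624 × (0.3761 + 0.1415) = 1.876 mg/L

1.9 mg/L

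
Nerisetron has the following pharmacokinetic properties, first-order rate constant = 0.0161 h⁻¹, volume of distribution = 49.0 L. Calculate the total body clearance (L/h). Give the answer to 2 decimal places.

CL = k × Vd = 0.0161 × 49.0 = 0.7889 L/h

0.79 L/h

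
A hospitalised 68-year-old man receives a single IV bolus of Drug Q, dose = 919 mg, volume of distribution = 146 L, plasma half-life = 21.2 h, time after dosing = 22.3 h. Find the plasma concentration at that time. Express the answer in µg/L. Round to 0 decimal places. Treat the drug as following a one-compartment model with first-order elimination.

C₀ = Dose / Vd = 919.0 / 146 = 6.295 mg/L
k = ln2 / t½ = 0.693147 / 21.2 = 0.03270 h⁻¹
C = C₀ · e^(−k·t) = 6.295 × e^(−0.03270 × 22.3)
  = 6.295 × 0.4823 = 3.036 mg/L
Convert: 3.036 mg/L × 1000 = 3036 µg/L

3036 µg/L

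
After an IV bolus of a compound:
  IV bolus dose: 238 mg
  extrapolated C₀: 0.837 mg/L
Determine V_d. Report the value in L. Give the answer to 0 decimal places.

284 L

Vd = Dose / C₀ = 238.0 / 0.837 = 284.3 L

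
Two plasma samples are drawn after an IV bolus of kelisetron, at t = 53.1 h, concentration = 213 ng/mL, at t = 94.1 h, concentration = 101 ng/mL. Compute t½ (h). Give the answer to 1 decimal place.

k = ln(C₁/C₂) / (t₂ − t₁) = ln(213/101) / (94.1 − 53.1)
  = 0.7462 / 41.00 = 0.01820 h⁻¹
t½ = ln2 / k = 0.693147 / 0.01820 = 38.09 h

38.1 h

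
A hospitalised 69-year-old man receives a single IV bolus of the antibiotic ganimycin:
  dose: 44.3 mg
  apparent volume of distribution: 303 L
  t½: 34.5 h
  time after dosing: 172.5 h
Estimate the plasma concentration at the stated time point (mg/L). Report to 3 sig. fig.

C₀ = Dose / Vd = 44.30 / 303 = 0.1462 mg/L
k = ln2 / t½ = 0.693147 / 34.5 = 0.02009 h⁻¹
t / t½ = 172.5 / 34.5 = 5 half-lives
C = C₀ × (1/2)^5 = 0.1462 × 0.03125 = 0.004569 mg/L

0.00457 mg/L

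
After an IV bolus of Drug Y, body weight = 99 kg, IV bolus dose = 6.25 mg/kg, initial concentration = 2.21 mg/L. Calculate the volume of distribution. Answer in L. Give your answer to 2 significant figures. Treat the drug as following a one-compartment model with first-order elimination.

280 L

Dose = 6.25 × 99 = 618.8 mg
Vd = Dose / C₀ = 618.8 / 2.21 = 280.0 L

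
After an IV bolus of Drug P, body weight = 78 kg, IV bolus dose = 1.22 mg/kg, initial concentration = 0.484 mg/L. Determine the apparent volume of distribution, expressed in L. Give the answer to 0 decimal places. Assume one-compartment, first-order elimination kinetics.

Dose = 1.22 × 78 = 95.16 mg
Vd = Dose / C₀ = 95.16 / 0.484 = 196.6 L

197 L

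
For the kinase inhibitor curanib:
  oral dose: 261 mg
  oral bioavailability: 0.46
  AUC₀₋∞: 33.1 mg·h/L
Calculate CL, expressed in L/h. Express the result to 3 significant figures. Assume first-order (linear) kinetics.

CL = F·Dose / AUC = 0.46 × 261 / 33.1 = 3.627 L/h

3.63 L/h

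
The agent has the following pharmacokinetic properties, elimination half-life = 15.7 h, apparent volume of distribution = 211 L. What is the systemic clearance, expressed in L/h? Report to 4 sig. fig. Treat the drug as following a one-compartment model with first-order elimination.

9.316 L/h

k = ln2 / t½ = 0.693147 / 15.7 = 0.04415 h⁻¹
CL = k × Vd = 0.04415 × 211 = 9.316 L/h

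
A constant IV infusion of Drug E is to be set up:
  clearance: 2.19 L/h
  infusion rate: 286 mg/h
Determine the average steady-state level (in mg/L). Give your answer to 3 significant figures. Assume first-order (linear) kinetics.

131 mg/L

At steady state Css = R₀ / CL = 286 / 2.190 = 130.6 mg/L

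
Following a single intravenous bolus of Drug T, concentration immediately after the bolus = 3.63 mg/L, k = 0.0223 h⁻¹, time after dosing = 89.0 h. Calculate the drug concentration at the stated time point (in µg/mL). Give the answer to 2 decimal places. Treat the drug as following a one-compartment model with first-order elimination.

0.50 µg/mL

C = C₀ · e^(−k·t) = 3.630 × e^(−0.02230 × 89.0)
  = 3.630 × 0.1374 = 0.4988 mg/L
(0.4988 mg/L = 0.4988 µg/mL)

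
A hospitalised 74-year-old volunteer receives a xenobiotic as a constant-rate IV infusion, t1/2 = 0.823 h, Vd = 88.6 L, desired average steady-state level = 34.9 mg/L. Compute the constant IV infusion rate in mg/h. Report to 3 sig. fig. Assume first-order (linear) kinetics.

k = ln2 / t½ = 0.693147 / 0.823 = 0.8422 h⁻¹
CL = k × Vd = 0.8422 × 88.6 = 74.62 L/h
At steady state, infusion rate R₀ = Css × CL = 34.9 × 74.62 = 2604 mg/h

2600 mg/h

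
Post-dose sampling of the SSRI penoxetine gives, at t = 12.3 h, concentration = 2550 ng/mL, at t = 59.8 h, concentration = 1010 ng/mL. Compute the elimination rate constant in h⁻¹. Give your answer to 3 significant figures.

0.0195 h⁻¹

k = ln(C₁/C₂) / (t₂ − t₁) = ln(2550/1010) / (59.8 − 12.3)
  = 0.9261 / 47.50 = 0.01950 h⁻¹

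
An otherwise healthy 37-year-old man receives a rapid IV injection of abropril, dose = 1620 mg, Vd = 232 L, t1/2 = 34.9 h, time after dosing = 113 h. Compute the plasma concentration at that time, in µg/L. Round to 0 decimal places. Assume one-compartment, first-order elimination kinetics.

740 µg/L

C₀ = Dose / Vd = 1620 / 232 = 6.983 mg/L
k = ln2 / t½ = 0.693147 / 34.9 = 0.01986 h⁻¹
C = C₀ · e^(−k·t) = 6.983 × e^(−0.01986 × 113)
  = 6.983 × 0.1060 = 0.7402 mg/L
Convert: 0.7402 mg/L × 1000 = 740.2 µg/L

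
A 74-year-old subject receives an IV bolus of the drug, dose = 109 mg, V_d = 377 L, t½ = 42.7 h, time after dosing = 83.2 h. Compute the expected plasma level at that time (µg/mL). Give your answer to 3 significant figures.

C₀ = Dose / Vd = 109.0 / 377 = 0.2891 mg/L
k = ln2 / t½ = 0.693147 / 42.7 = 0.01623 h⁻¹
C = C₀ · e^(−k·t) = 0.2891 × e^(−0.01623 × 83.2)
  = 0.2891 × 0.2592 = 0.07493 mg/L
(0.07493 mg/L = 0.07493 µg/mL)

0.0749 µg/mL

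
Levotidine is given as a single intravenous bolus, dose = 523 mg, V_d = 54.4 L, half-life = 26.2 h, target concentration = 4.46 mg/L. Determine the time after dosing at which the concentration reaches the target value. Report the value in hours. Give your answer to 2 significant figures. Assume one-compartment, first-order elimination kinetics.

C₀ = Dose / Vd = 523.0 / 54.4 = 9.614 mg/L
k = ln2 / t½ = 0.693147 / 26.2 = 0.02646 h⁻¹
t = ln(C₀ / C) / k = ln(9.614 / 4.46) / 0.02646
  = ln(2.156) / 0.02646 = 0.7683 / 0.02646 = 29.04 h

29 h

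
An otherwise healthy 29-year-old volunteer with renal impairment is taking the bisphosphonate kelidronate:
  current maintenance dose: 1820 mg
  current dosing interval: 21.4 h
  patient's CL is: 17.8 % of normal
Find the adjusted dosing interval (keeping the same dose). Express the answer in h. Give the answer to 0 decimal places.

To keep the same average steady-state level, dosing rate must scale with clearance.
CL ratio = 17.8 / 100 = 0.1780
New interval (same dose) = 21.4 / 0.1780 = 120.2 h

120 h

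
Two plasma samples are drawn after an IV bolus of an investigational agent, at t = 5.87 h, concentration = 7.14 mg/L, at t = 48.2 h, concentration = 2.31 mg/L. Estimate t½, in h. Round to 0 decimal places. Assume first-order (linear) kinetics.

k = ln(C₁/C₂) / (t₂ − t₁) = ln(7.14/2.31) / (48.2 − 5.87)
  = 1.128 / 42.33 = 0.02665 h⁻¹
t½ = ln2 / k = 0.693147 / 0.02665 = 26.01 h

26 h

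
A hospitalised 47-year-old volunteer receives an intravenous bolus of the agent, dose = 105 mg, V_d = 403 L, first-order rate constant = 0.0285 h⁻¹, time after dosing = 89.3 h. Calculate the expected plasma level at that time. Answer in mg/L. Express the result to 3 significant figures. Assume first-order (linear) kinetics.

0.0204 mg/L

C₀ = Dose / Vd = 105.0 / 403 = 0.2605 mg/L
C = C₀ · e^(−k·t) = 0.2605 × e^(−0.02850 × 89.3)
  = 0.2605 × 0.07847 = 0.02044 mg/L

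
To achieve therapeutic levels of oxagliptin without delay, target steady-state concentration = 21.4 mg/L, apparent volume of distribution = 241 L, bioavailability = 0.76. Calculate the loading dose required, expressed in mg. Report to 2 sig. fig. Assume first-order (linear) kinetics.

6800 mg

LD = Css × Vd / F = 21.4 × 241 / 0.76 = 6786 mg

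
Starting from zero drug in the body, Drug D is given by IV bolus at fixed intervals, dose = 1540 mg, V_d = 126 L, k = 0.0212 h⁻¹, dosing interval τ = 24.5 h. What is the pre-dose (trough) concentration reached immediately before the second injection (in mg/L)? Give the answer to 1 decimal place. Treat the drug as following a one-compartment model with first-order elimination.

7.3 mg/L

C₀ per dose = Dose / Vd = 1540 / 126 = 12.22 mg/L
Fraction remaining after one interval: r = e^(−kτ) = e^(−0.02120 × 24.5) = 0.5949
Before dose 2, 1 dose has been given (aged 1τ).
C_trough = C₀ × r = 12.22 × 0.5949 = 7.270 mg/L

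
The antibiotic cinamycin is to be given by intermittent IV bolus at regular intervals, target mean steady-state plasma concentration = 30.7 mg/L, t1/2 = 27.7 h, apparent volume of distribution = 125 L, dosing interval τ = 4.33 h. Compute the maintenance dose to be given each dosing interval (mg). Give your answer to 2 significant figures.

420 mg

k = ln2 / t½ = 0.693147 / 27.7 = 0.02502 h⁻¹
CL = k × Vd = 0.02502 × 125 = 3.128 L/h
At steady state, Dose/τ = Css × CL.
Dose = Css × CL × τ = 30.7 × 3.128 × 4.33 = 415.8 mg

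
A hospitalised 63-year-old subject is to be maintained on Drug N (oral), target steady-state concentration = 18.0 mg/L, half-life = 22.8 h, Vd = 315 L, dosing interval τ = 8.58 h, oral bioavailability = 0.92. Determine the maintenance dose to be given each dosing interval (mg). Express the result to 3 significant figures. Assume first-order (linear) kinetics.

1610 mg

k = ln2 / t½ = 0.693147 / 22.8 = 0.03040 h⁻¹
CL = k × Vd = 0.03040 × 315 = 9.576 L/h
At steady state, F × (Dose/τ) = Css × CL.
Dose = Css × CL × τ / F = 18.0 × 9.576 × 8.58 / 0.92 = 1608 mg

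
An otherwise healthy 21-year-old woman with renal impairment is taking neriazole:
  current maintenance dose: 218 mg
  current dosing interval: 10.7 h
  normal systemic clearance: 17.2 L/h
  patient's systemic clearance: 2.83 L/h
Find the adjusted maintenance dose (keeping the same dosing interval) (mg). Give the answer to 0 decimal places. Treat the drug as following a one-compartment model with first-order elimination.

36 mg

To keep the same average steady-state level, dosing rate must scale with clearance.
CL ratio = 2.83 / 17.2 = 0.1645
New dose (same interval) = 218 × 0.1645 = 35.86 mg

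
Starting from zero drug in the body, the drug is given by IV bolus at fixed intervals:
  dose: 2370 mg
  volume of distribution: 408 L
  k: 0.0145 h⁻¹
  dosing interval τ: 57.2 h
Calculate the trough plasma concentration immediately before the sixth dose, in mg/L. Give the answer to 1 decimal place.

4.4 mg/L

C₀ per dose = Dose / Vd = 2370 / 408 = 5.809 mg/L
Fraction remaining after one interval: r = e^(−kτ) = e^(−0.01450 × 57.2) = 0.4363
Before dose 6, 5 doses have been given (aged 1τ, 2τ, 3τ, 4τ, 5τ).
C_trough = C₀ × (r + r² + … + r^5) = C₀ × r(1−r^5)/(1−r)
        = 5.809 × 0.4363 × (1 − 0.01581) / (1 − 0.4363) = 4.425 mg/L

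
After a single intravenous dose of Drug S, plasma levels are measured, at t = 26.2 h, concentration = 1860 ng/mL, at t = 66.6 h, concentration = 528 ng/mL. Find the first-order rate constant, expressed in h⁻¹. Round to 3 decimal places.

0.031 h⁻¹

k = ln(C₁/C₂) / (t₂ − t₁) = ln(1860/528) / (66.6 − 26.2)
  = 1.259 / 40.40 = 0.03116 h⁻¹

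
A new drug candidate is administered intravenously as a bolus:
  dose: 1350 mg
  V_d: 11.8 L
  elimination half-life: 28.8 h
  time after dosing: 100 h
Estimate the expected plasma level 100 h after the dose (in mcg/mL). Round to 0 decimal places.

C₀ = Dose / Vd = 1350 / 11.8 = 114.4 mg/L
k = ln2 / t½ = 0.693147 / 28.8 = 0.02407 h⁻¹
C = C₀ · e^(−k·t) = 114.4 × e^(−0.02407 × 100)
  = 114.4 × 0.09009 = 10.31 mg/L
(10.31 mg/L = 10.31 mcg/mL)

10 mcg/mL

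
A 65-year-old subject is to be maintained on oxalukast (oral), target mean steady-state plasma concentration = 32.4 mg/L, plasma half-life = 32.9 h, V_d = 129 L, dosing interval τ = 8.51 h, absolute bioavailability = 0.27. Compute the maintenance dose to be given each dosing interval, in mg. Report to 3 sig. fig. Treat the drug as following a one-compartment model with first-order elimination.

2780 mg

k = ln2 / t½ = 0.693147 / 32.9 = 0.02107 h⁻¹
CL = k × Vd = 0.02107 × 129 = 2.718 L/h
At steady state, F × (Dose/τ) = Css × CL.
Dose = Css × CL × τ / F = 32.4 × 2.718 × 8.51 / 0.27 = 2776 mg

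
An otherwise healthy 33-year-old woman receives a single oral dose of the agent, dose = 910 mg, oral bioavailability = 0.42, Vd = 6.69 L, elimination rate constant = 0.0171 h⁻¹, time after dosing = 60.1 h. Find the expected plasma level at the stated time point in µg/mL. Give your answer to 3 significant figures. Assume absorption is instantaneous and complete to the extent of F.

Amount reaching circulation = F × Dose = 0.42 × 910.0 = 382.2 mg
C₀ = F·Dose / Vd = 382.2 / 6.69 = 57.13 mg/L
C = C₀ · e^(−k·t) = 57.13 × e^(−0.01710 × 60.1)
  = 57.13 × 0.3578 = 20.44 mg/L
(20.44 mg/L = 20.44 µg/mL)

20.4 µg/mL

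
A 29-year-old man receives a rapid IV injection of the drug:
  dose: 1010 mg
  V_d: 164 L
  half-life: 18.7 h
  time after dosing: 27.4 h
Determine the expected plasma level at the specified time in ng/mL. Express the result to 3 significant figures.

2230 ng/mL

C₀ = Dose / Vd = 1010 / 164 = 6.159 mg/L
k = ln2 / t½ = 0.693147 / 18.7 = 0.03707 h⁻¹
C = C₀ · e^(−k·t) = 6.159 × e^(−0.03707 × 27.4)
  = 6.159 × 0.3621 = 2.230 mg/L
Convert: 2.230 mg/L × 1000 = 2230 ng/mL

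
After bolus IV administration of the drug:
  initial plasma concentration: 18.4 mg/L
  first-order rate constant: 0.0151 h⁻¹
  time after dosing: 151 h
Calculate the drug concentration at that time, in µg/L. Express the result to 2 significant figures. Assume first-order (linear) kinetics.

1900 µg/L

C = C₀ · e^(−k·t) = 18.40 × e^(−0.01510 × 151)
  = 18.40 × 0.1023 = 1.882 mg/L
Convert: 1.882 mg/L × 1000 = 1882 µg/L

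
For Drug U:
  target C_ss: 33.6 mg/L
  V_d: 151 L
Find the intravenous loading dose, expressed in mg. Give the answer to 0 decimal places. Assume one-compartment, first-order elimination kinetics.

LD = Css × Vd = 33.6 × 151 = 5074 mg

5074 mg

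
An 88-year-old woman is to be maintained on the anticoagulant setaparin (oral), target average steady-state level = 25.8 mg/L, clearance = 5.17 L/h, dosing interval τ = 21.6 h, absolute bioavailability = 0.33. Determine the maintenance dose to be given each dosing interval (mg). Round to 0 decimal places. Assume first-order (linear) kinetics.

At steady state, F × (Dose/τ) = Css × CL.
Dose = Css × CL × τ / F = 25.8 × 5.170 × 21.6 / 0.33 = 8731 mg

8731 mg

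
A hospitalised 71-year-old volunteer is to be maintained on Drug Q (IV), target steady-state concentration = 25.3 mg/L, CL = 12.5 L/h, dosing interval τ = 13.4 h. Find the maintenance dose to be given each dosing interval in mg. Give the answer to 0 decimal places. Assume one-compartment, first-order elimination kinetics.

At steady state, Dose/τ = Css × CL.
Dose = Css × CL × τ = 25.3 × 12.50 × 13.4 = 4238 mg

4238 mg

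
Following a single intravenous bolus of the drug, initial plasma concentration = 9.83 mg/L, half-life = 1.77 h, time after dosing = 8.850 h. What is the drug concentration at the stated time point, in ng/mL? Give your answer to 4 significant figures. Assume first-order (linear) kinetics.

307.2 ng/mL

k = ln2 / t½ = 0.693147 / 1.77 = 0.3916 h⁻¹
t / t½ = 8.850 / 1.77 = 5 half-lives
C = C₀ × (1/2)^5 = 9.830 × 0.03125 = 0.3072 mg/L
Convert: 0.3072 mg/L × 1000 = 307.2 ng/mL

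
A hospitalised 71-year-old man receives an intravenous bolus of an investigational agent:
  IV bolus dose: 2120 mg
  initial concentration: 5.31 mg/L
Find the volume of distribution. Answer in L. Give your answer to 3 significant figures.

Vd = Dose / C₀ = 2120 / 5.31 = 399.2 L

399 L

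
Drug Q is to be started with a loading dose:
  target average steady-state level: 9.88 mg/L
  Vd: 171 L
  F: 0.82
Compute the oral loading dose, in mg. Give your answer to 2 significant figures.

2100 mg

LD = Css × Vd / F = 9.88 × 171 / 0.82 = 2060 mg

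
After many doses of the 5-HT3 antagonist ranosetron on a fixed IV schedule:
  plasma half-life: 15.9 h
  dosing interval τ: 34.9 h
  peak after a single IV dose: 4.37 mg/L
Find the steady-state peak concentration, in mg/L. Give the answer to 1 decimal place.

5.6 mg/L

k = ln2 / t½ = 0.693147 / 15.9 = 0.04359 h⁻¹
e^(−kτ) = e^(−0.04359 × 34.9) = 0.2184
Accumulation ratio R = 1 / (1 − e^(−kτ)) = 1 / (1 − 0.2184) = 1.279
Steady-state peak = C₀ × R = 4.37 × 1.279 = 5.589 mg/L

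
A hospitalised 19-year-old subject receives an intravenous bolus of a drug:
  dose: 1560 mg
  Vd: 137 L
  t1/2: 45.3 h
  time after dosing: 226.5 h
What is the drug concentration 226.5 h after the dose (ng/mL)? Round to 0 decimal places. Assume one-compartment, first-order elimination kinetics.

356 ng/mL

C₀ = Dose / Vd = 1560 / 137 = 11.39 mg/L
k = ln2 / t½ = 0.693147 / 45.3 = 0.01530 h⁻¹
t / t½ = 226.5 / 45.3 = 5 half-lives
C = C₀ × (1/2)^5 = 11.39 × 0.03125 = 0.3559 mg/L
Convert: 0.3559 mg/L × 1000 = 355.9 ng/mL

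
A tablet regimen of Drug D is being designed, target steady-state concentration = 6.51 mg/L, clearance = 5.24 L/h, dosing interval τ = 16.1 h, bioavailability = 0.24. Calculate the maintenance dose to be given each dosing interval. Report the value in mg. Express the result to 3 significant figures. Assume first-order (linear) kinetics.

2290 mg

At steady state, F × (Dose/τ) = Css × CL.
Dose = Css × CL × τ / F = 6.51 × 5.240 × 16.1 / 0.24 = 2288 mg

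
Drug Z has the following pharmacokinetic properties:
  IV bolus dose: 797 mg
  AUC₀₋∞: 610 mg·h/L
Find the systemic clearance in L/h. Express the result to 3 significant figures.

CL = Dose / AUC = 797 / 610 = 1.307 L/h

1.31 L/h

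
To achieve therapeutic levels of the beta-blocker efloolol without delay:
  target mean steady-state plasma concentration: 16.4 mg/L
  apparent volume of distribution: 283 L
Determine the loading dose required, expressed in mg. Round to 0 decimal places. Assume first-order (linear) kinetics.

4641 mg

LD = Css × Vd = 16.4 × 283 = 4641 mg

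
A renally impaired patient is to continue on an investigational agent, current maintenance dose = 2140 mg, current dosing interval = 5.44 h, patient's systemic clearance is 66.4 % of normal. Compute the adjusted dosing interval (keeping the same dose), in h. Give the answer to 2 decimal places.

8.19 h

To keep the same average steady-state level, dosing rate must scale with clearance.
CL ratio = 66.4 / 100 = 0.6640
New interval (same dose) = 5.44 / 0.6640 = 8.193 h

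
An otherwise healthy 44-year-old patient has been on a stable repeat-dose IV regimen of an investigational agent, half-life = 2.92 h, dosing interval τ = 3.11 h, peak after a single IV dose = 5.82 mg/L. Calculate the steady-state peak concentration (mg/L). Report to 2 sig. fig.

k = ln2 / t½ = 0.693147 / 2.92 = 0.2374 h⁻¹
e^(−kτ) = e^(−0.2374 × 3.11) = 0.4779
Accumulation ratio R = 1 / (1 − e^(−kτ)) = 1 / (1 − 0.4779) = 1.915
Steady-state peak = C₀ × R = 5.82 × 1.915 = 11.15 mg/L

11 mg/L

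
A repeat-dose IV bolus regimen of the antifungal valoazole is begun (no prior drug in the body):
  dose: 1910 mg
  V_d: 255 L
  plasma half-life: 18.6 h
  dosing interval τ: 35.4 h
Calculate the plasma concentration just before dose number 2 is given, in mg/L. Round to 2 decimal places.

C₀ per dose = Dose / Vd = 1910 / 255 = 7.490 mg/L
k = ln2 / t½ = 0.693147 / 18.6 = 0.03727 h⁻¹
Fraction remaining after one interval: r = e^(−kτ) = e^(−0.03727 × 35.4) = 0.2673
Before dose 2, 1 dose has been given (aged 1τ).
C_trough = C₀ × r = 7.490 × 0.2673 = 2.002 mg/L

2.00 mg/L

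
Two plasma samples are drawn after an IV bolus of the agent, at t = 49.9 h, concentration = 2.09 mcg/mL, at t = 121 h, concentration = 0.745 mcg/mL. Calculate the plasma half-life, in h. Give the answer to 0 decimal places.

k = ln(C₁/C₂) / (t₂ − t₁) = ln(2.09/0.745) / (121 − 49.9)
  = 1.032 / 71.10 = 0.01451 h⁻¹
t½ = ln2 / k = 0.693147 / 0.01451 = 47.77 h

48 h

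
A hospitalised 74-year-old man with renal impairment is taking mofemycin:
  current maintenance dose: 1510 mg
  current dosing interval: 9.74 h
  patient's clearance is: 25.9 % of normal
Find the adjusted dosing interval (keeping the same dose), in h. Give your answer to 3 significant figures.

To keep the same average steady-state level, dosing rate must scale with clearance.
CL ratio = 25.9 / 100 = 0.2590
New interval (same dose) = 9.74 / 0.2590 = 37.61 h

37.6 h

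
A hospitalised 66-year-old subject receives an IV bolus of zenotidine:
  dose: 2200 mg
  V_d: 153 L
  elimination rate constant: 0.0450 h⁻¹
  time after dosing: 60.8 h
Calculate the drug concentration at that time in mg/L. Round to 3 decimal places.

C₀ = Dose / Vd = 2200 / 153 = 14.38 mg/L
C = C₀ · e^(−k·t) = 14.38 × e^(−0.04500 × 60.8)
  = 14.38 × 0.06483 = 0.9323 mg/L

0.932 mg/L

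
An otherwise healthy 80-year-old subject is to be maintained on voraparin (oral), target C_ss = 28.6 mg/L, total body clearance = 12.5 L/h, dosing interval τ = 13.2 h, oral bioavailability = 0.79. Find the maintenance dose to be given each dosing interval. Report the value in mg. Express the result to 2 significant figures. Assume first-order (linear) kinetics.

6000 mg

At steady state, F × (Dose/τ) = Css × CL.
Dose = Css × CL × τ / F = 28.6 × 12.50 × 13.2 / 0.79 = 5973 mg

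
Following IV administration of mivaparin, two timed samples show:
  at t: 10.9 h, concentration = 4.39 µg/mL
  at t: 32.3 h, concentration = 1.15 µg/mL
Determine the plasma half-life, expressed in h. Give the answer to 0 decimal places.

k = ln(C₁/C₂) / (t₂ − t₁) = ln(4.39/1.15) / (32.3 − 10.9)
  = 1.340 / 21.40 = 0.06262 h⁻¹
t½ = ln2 / k = 0.693147 / 0.06262 = 11.07 h

11 h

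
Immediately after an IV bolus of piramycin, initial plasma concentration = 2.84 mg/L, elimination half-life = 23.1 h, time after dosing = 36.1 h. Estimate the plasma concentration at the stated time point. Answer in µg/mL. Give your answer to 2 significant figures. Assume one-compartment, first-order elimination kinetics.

0.96 µg/mL

k = ln2 / t½ = 0.693147 / 23.1 = 0.03001 h⁻¹
C = C₀ · e^(−k·t) = 2.840 × e^(−0.03001 × 36.1)
  = 2.840 × 0.3385 = 0.9613 mg/L
(0.9613 mg/L = 0.9613 µg/mL)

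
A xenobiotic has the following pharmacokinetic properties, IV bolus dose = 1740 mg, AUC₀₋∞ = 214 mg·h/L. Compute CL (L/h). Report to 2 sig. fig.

8.1 L/h

CL = Dose / AUC = 1740 / 214 = 8.131 L/h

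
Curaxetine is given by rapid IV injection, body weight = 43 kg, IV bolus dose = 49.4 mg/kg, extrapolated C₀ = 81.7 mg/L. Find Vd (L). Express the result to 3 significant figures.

Dose = 49.4 × 43 = 2124 mg
Vd = Dose / C₀ = 2124 / 81.7 = 26.00 L

26.0 L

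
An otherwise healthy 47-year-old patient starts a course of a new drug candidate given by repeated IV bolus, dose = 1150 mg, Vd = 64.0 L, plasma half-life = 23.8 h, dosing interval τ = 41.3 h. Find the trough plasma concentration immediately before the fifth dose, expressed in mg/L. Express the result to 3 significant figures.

C₀ per dose = Dose / Vd = 1150 / 64.0 = 17.97 mg/L
k = ln2 / t½ = 0.693147 / 23.8 = 0.02912 h⁻¹
Fraction remaining after one interval: r = e^(−kτ) = e^(−0.02912 × 41.3) = 0.3004
Before dose 5, 4 doses have been given (aged 1τ, 2τ, 3τ, 4τ).
C_trough = C₀ × (r + r² + … + r^4) = C₀ × r(1−r^4)/(1−r)
        = 17.97 × 0.3004 × (1 − 0.008143) / (1 − 0.3004) = 7.653 mg/L

7.65 mg/L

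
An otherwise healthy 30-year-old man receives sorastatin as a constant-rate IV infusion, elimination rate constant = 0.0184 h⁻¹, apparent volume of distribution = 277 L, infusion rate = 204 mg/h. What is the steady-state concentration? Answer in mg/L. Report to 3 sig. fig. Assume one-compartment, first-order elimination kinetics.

CL = k × Vd = 0.01840 × 277 = 5.097 L/h
At steady state Css = R₀ / CL = 204 / 5.097 = 40.02 mg/L

40.0 mg/L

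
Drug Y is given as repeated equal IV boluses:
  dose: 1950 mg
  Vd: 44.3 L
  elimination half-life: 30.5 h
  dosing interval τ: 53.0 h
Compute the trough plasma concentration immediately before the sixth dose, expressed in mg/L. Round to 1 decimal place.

18.8 mg/L

C₀ per dose = Dose / Vd = 1950 / 44.3 = 44.02 mg/L
k = ln2 / t½ = 0.693147 / 30.5 = 0.02273 h⁻¹
Fraction remaining after one interval: r = e^(−kτ) = e^(−0.02273 × 53.0) = 0.2998
Before dose 6, 5 doses have been given (aged 1τ, 2τ, 3τ, 4τ, 5τ).
C_trough = C₀ × (r + r² + … + r^5) = C₀ × r(1−r^5)/(1−r)
        = 44.02 × 0.2998 × (1 − 0.002422) / (1 − 0.2998) = 18.80 mg/L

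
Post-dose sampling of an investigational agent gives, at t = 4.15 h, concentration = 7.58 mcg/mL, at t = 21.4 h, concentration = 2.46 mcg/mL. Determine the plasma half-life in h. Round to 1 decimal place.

k = ln(C₁/C₂) / (t₂ − t₁) = ln(7.58/2.46) / (21.4 − 4.15)
  = 1.125 / 17.25 = 0.06522 h⁻¹
t½ = ln2 / k = 0.693147 / 0.06522 = 10.63 h

10.6 h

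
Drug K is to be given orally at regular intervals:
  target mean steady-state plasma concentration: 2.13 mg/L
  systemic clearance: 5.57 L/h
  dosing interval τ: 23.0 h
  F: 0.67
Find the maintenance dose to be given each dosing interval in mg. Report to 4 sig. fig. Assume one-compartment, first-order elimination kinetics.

407.3 mg

At steady state, F × (Dose/τ) = Css × CL.
Dose = Css × CL × τ / F = 2.13 × 5.570 × 23.0 / 0.67 = 407.3 mg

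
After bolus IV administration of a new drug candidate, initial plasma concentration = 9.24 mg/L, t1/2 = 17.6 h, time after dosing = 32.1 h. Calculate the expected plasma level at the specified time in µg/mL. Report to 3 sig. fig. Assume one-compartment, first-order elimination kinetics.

k = ln2 / t½ = 0.693147 / 17.6 = 0.03938 h⁻¹
C = C₀ · e^(−k·t) = 9.240 × e^(−0.03938 × 32.1)
  = 9.240 × 0.2825 = 2.610 mg/L
(2.610 mg/L = 2.610 µg/mL)

2.61 µg/mL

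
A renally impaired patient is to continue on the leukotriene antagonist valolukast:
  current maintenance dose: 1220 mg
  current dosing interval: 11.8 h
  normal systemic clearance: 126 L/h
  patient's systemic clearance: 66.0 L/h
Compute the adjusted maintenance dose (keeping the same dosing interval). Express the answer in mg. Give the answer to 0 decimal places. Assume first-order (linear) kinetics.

To keep the same average steady-state level, dosing rate must scale with clearance.
CL ratio = 66.0 / 126 = 0.5238
New dose (same interval) = 1220 × 0.5238 = 639.0 mg

639 mg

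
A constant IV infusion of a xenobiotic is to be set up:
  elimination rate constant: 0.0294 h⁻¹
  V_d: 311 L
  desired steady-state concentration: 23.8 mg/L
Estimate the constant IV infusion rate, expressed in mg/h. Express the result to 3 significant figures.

CL = k × Vd = 0.02940 × 311 = 9.143 L/h
At steady state, infusion rate R₀ = Css × CL = 23.8 × 9.143 = 217.6 mg/h

218 mg/h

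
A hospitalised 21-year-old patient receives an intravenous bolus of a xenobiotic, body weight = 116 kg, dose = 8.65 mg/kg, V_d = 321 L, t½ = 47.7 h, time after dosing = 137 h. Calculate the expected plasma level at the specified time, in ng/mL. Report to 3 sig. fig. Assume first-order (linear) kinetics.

Total dose = 8.65 × 116 = 1003 mg
C₀ = Dose / Vd = 1003 / 321 = 3.125 mg/L
k = ln2 / t½ = 0.693147 / 47.7 = 0.01453 h⁻¹
C = C₀ · e^(−k·t) = 3.125 × e^(−0.01453 × 137)
  = 3.125 × 0.1366 = 0.4269 mg/L
Convert: 0.4269 mg/L × 1000 = 426.9 ng/mL

427 ng/mL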